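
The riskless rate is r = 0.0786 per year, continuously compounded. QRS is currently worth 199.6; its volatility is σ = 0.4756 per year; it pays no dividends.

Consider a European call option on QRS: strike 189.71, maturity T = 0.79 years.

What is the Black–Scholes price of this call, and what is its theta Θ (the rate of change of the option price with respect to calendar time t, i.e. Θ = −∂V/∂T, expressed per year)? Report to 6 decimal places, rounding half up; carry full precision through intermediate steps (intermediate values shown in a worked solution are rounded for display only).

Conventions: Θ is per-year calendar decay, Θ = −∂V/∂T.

σ√T = 0.4756·√0.79 = 0.422723
d₁ = (ln(S/K) + (r+σ²/2)T) / (σ√T) = (ln(199.6/189.71) + (0.0786+0.4756²/2)·0.79) / 0.422723 = (0.050819 + 0.151441) / 0.422723 = 0.478470
d₂ = d₁ − σ√T = 0.478470 − 0.422723 = 0.055747
e^{−rT} = 0.939795
N(d₁) = 0.683842,  N(d₂) = 0.522228
Call price V = S·N(d₁) − K·e^{−rT}·N(d₂) = 136.494873 − 93.107279 = 43.387594
φ(d₁) = (1/√(2π))·e^{−d₁²/2} = 0.355793
Θ = −S·φ(d₁)·σ/(2√T) − r·K·e^{−rT}·N(d₂) = −19.000134 − 7.318232 = -26.318367

price = 43.387594
Θ = -26.318367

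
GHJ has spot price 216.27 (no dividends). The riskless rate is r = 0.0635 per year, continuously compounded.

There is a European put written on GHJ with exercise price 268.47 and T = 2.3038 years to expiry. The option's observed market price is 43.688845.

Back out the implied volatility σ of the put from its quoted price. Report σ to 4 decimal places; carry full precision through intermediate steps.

sigma = 0.2620

At σ = 0.2620 the Black–Scholes value reproduces the quote:
σ√T = 0.262·√2.3038 = 0.397671
d₁ = (ln(S/K) + (r+σ²/2)T) / (σ√T) = (ln(216.27/268.47) + (0.0635+0.262²/2)·2.3038) / 0.397671 = (-0.216212 + 0.225362) / 0.397671 = 0.023011
d₂ = d₁ − σ√T = 0.023011 − 0.397671 = -0.374660
e^{−rT} = 0.863906
N(−d₁) = 0.490821,  N(−d₂) = 0.646043
V = K·e^{−rT}·N(−d₂) − S·N(−d₁) = 149.838655 − 106.149809 = 43.688845 (the quoted price), and the Black–Scholes price is strictly increasing in σ, so σ is unique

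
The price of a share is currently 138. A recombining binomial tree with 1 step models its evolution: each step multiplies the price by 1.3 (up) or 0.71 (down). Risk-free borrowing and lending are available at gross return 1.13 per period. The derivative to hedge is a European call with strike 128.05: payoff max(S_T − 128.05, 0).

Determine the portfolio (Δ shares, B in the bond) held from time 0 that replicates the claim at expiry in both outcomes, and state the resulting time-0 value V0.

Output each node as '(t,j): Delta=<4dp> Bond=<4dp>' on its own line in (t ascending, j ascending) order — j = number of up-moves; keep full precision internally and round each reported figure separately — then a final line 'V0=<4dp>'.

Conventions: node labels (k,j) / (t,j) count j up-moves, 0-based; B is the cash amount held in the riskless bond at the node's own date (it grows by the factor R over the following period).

The replicating-portfolio and risk-neutral prices coincide; use p* = (1.13−0.71)/(1.3−0.71) = 0.7119 for the latter.
Payoffs at expiry: V(1,0)=0.0000, V(1,1)=51.3500
(0,0): S=138.0000. Δ = (V_up−V_dn)/(S_up−S_dn) = (51.3500−0.0000)/(179.4000−97.9800) = 0.6307. V = [p*·51.3500 + (1−p*)·0.0000]/1.13 = 32.3489. B = V − Δ·S = -54.6850.
Check: Δ(0,0)·S0 + B(0,0) = 32.3489 = V0.

(0,0): Delta=0.6307 Bond=-54.6850
V0=32.3489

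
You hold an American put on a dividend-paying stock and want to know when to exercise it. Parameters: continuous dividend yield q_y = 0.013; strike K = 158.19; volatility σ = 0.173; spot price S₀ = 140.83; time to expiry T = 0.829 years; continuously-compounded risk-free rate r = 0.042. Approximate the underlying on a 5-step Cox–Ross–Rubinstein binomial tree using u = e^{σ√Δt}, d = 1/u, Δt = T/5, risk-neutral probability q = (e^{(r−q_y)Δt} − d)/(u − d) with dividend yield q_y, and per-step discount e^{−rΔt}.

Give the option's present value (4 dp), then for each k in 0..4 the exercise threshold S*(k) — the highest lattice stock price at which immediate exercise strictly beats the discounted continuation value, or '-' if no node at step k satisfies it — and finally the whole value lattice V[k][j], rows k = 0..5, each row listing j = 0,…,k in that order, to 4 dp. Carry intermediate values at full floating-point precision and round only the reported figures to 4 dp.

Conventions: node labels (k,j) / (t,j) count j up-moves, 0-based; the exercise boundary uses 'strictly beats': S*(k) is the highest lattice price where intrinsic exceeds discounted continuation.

price = 18.8843
boundary = - 131.2509 122.3233 131.2509 140.8300
tree:
18.8843
26.9391 11.6018
35.8667 18.1025 5.6754
44.1871 26.9391 10.0780 1.6321
51.9415 35.8667 17.3600 3.3997 0.0000
59.1684 44.1871 26.9391 7.0817 0.0000 0.0000

params: Δt=0.16580 u=1.07298 d=0.93198 q=0.51658 e^(-rΔt)=0.99306
t_5 payoffs: 59.1684 44.1871 26.9391 7.0817 0.0000 0.0000
t_4: node(4,0) S=106.2485 payoff=51.9415 vs cont=51.0725 → 51.9415 [stop]  node(4,1) S=122.3233 payoff=35.8667 vs cont=35.0324 → 35.8667 [stop]  node(4,2) S=140.8300 payoff=17.3600 vs cont=16.5655 → 17.3600 [stop]  node(4,3) S=162.1367 payoff=0.0000 vs cont=3.3997 → 3.3997 [wait]  node(4,4) S=186.6669 payoff=0.0000 vs cont=0.0000 → 0.0000 [wait]  ⇒ S*(4)=140.8300
t_3: node(3,0) S=114.0029 payoff=44.1871 vs cont=43.3348 → 44.1871 [stop]  node(3,1) S=131.2509 payoff=26.9391 vs cont=26.1240 → 26.9391 [stop]  node(3,2) S=151.1083 payoff=7.0817 vs cont=10.0780 → 10.0780 [wait]  node(3,3) S=173.9700 payoff=0.0000 vs cont=1.6321 → 1.6321 [wait]  ⇒ S*(3)=131.2509
t_2: node(2,0) S=122.3233 payoff=35.8667 vs cont=35.0324 → 35.8667 [stop]  node(2,1) S=140.8300 payoff=17.3600 vs cont=18.1025 → 18.1025 [wait]  node(2,2) S=162.1367 payoff=0.0000 vs cont=5.6754 → 5.6754 [wait]  ⇒ S*(2)=122.3233
t_1: node(1,0) S=131.2509 payoff=26.9391 vs cont=26.5049 → 26.9391 [stop]  node(1,1) S=151.1083 payoff=7.0817 vs cont=11.6018 → 11.6018 [wait]  ⇒ S*(1)=131.2509
t_0: node(0,0) S=140.8300 payoff=17.3600 vs cont=18.8843 → 18.8843 [wait]  ⇒ S*(0)=-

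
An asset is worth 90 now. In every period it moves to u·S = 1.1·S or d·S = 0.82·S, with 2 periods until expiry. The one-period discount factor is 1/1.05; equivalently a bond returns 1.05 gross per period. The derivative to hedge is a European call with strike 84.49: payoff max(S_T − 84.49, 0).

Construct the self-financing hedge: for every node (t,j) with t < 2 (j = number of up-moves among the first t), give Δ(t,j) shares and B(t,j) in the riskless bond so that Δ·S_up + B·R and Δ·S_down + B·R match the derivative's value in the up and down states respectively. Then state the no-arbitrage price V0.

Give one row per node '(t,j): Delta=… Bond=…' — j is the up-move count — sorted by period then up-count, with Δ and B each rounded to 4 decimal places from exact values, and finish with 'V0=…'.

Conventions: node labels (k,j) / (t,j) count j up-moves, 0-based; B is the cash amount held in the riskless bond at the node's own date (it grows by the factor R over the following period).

(0,0): Delta=0.7578 Bond=-53.2617
(1,0): Delta=0.0000 Bond=0.0000
(1,1): Delta=0.8806 Bond=-68.0823
V0=14.9392

The replicating-portfolio and risk-neutral prices coincide; use p* = (1.05−0.82)/(1.1−0.82) = 0.8214 for the latter.
Terminal payoffs: V(2,0)=0.0000, V(2,1)=0.0000, V(2,2)=24.4100
  t=1,j=0: stock 73.8000 → up 81.1800 (V=0.0000), down 60.5160 (V=0.0000). Price 0.0000; hedge Δ=0.0000, bond B=0.0000.
  t=1,j=1: stock 99.0000 → up 108.9000 (V=24.4100), down 81.1800 (V=0.0000). Price 19.0963; hedge Δ=0.8806, bond B=-68.0823.
  t=0,j=0: stock 90.0000 → up 99.0000 (V=19.0963), down 73.8000 (V=0.0000). Price 14.9392; hedge Δ=0.7578, bond B=-53.2617.
Check: Δ(0,0)·S0 + B(0,0) = 14.9392 = V0.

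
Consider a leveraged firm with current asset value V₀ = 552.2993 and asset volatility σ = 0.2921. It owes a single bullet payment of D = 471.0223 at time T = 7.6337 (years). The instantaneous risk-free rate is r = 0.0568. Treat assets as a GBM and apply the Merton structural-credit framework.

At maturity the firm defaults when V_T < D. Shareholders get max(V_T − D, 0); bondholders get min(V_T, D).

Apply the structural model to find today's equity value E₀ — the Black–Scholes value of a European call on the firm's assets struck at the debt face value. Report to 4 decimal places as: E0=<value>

Equity is a call on the firm's assets struck at D = 471.0223:
d₁ = [ln(V₀/D) + (r + σ²/2)T] / (σ√T)
   = [ln(552.2993/471.0223) + (0.0568 + 0.5·0.2921²)·7.6337] / (0.2921·√7.6337)
   = [0.159185 + 0.759257] / 0.807048 = 1.138027
d₂ = d₁ − σ√T = 1.138027 − 0.807048 = 0.330979
N(d₁) = 0.872445,  N(d₂) = 0.629670,  e^(−rT) = 0.648175
E₀ = V₀·N(d₁) − D·e^(−rT)·N(d₂)
   = 552.2993·0.872445 − 471.0223·0.648175·0.629670 = 289.609578

E0=289.6096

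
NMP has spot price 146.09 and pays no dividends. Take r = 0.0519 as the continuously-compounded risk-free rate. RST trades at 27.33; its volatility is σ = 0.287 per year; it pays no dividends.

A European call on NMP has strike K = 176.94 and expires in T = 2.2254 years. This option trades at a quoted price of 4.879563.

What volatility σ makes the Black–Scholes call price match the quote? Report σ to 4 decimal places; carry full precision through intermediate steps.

sigma = 0.1060

At σ = 0.1060 the Black–Scholes value reproduces the quote:
σ√T = 0.106·√2.2254 = 0.158128
d₁ = (ln(S/K) + (r+σ²/2)T) / (σ√T) = (ln(146.09/176.94) + (0.0519+0.106²/2)·2.2254) / 0.158128 = (-0.191588 + 0.128001) / 0.158128 = -0.402124
d₂ = d₁ − σ√T = -0.402124 − 0.158128 = -0.560253
e^{−rT} = 0.890922
N(d₁) = 0.343796,  N(d₂) = 0.287654
V = S·N(d₁) − K·e^{−rT}·N(d₂) = 50.225202 − 45.345639 = 4.879563 (the observed quote) — the price is monotone increasing in volatility, hence this σ is the only solution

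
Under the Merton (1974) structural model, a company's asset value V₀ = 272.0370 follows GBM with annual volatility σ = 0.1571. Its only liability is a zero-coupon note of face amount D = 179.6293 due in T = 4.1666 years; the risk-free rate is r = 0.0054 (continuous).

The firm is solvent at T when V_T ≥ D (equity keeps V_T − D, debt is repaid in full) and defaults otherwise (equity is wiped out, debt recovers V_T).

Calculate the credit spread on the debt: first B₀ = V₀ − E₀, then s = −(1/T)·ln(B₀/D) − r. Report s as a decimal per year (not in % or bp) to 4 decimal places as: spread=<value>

Apply the equity-as-call identities (strike 179.6293, horizon 4.1666 years):
d₁ = [ln(V₀/D) + (r + σ²/2)T] / (σ√T)
   = [ln(272.0370/179.6293) + (0.0054 + 0.5·0.1571²)·4.1666] / (0.1571·√4.1666)
   = [0.415043 + 0.073916] / 0.320676 = 1.524774
d₂ = d₁ − σ√T = 1.524774 − 0.320676 = 1.204098
N(d₁) = 0.936342,  N(d₂) = 0.885724,  e^(−rT) = 0.977752
E₀ = V₀·N(d₁) − D·e^(−rT)·N(d₂)
   = 272.0370·0.936342 − 179.6293·0.977752·0.885724 = 99.157514
B₀ = V₀ − E₀ = 272.0370 − 99.157514 = 172.879486
spread = −(1/T)·ln(B₀/D) − r = −(1/4.1666)·ln(172.879486/179.6293) − 0.0054 = 0.00379228

spread=0.0038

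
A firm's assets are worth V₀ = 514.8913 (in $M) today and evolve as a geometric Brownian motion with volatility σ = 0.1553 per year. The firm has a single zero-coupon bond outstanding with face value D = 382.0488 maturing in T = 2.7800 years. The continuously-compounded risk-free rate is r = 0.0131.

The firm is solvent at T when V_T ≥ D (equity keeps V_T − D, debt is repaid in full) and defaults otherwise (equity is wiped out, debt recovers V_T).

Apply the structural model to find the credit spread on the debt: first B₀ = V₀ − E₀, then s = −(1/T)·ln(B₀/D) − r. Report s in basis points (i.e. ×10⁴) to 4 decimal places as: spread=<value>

With assets at 514.8913 and a single debt payment of 382.0488 at 2.7800 years:
d₁ = [ln(V₀/D) + (r + σ²/2)T] / (σ√T)
   = [ln(514.8913/382.0488) + (0.0131 + 0.5·0.1553²)·2.7800] / (0.1553·√2.7800)
   = [0.298407 + 0.069942] / 0.258937 = 1.422546
d₂ = d₁ − σ√T = 1.422546 − 0.258937 = 1.163609
N(d₁) = 0.922566,  N(d₂) = 0.877709,  e^(−rT) = 0.964237
E₀ = V₀·N(d₁) − D·e^(−rT)·N(d₂)
   = 514.8913·0.922566 − 382.0488·0.964237·0.877709 = 151.685938
B₀ = V₀ − E₀ = 514.8913 − 151.685938 = 363.205362
spread = −(1/T)·ln(B₀/D) − r = −(1/2.7800)·ln(363.205362/382.0488) − 0.0131 = 0.00509422
in basis points: 0.00509422 × 10⁴ = 50.9422 bp

spread=50.9422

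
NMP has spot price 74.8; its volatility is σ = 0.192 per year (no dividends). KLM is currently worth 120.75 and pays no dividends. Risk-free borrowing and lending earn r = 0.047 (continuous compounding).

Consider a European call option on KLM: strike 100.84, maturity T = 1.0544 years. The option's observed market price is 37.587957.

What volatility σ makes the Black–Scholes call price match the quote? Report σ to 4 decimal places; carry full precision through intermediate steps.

At σ = 0.5294 the Black–Scholes value reproduces the quote:
σ√T = 0.5294·√1.0544 = 0.543609
d₁ = (ln(S/K) + (r+σ²/2)T) / (σ√T) = (ln(120.75/100.84) + (0.047+0.5294²/2)·1.0544) / 0.543609 = (0.180187 + 0.197312) / 0.543609 = 0.694432
d₂ = d₁ − σ√T = 0.694432 − 0.543609 = 0.150823
e^{−rT} = 0.951651
N(d₁) = 0.756294,  N(d₂) = 0.559942
V = S·N(d₁) − K·e^{−rT}·N(d₂) = 91.322532 − 53.734576 = 37.587957 (matching the quote); vega is positive throughout, so no other σ reproduces this price

sigma = 0.5294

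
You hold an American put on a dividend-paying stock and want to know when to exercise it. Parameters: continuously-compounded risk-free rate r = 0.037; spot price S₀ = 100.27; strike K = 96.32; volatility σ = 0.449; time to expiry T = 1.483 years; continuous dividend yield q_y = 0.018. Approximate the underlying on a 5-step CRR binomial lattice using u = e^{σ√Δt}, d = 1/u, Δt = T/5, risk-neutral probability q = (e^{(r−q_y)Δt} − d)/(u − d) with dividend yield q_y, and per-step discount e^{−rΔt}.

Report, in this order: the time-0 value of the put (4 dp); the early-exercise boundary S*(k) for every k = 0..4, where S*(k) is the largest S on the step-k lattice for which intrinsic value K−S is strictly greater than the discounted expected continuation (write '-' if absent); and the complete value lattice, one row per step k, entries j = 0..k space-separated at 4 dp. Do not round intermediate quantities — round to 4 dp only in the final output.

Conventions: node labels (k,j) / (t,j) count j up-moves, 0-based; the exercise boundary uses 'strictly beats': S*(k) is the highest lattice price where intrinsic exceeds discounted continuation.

Δt=0.29660  u=1.27702  d=0.78307  q=0.45061  discount=0.98909
step 5 (expiry): payoffs max(K−S,0) = 66.7956 48.1721 17.8013 0.0000 0.0000 0.0000
step 4: (k=4,j=0): S=37.7033, K−S=58.6167, hold=57.7662 ⇒ V=58.6167 exercise | (k=4,j=1): S=61.4858, K−S=34.8342, hold=34.1103 ⇒ V=34.8342 exercise | (k=4,j=2): S=100.2700, K−S=0.0000, hold=9.6731 ⇒ V=9.6731 continue | (k=4,j=3): S=163.5185, K−S=0.0000, hold=0.0000 ⇒ V=0.0000 continue | (k=4,j=4): S=266.6631, K−S=0.0000, hold=0.0000 ⇒ V=0.0000 continue  boundary S*=61.4858
step 3: (k=3,j=0): S=48.1479, K−S=48.1721, hold=47.3772 ⇒ V=48.1721 exercise | (k=3,j=1): S=78.5187, K−S=17.8013, hold=23.2399 ⇒ V=23.2399 continue | (k=3,j=2): S=128.0469, K−S=0.0000, hold=5.2563 ⇒ V=5.2563 continue | (k=3,j=3): S=208.8166, K−S=0.0000, hold=0.0000 ⇒ V=0.0000 continue  boundary S*=48.1479
step 2: (k=2,j=0): S=61.4858, K−S=34.8342, hold=36.5342 ⇒ V=36.5342 continue | (k=2,j=1): S=100.2700, K−S=0.0000, hold=14.9711 ⇒ V=14.9711 continue | (k=2,j=2): S=163.5185, K−S=0.0000, hold=2.8562 ⇒ V=2.8562 continue  boundary S*=-
step 1: (k=1,j=0): S=78.5187, K−S=17.8013, hold=26.5249 ⇒ V=26.5249 continue | (k=1,j=1): S=128.0469, K−S=0.0000, hold=9.4082 ⇒ V=9.4082 continue  boundary S*=-
step 0: (k=0,j=0): S=100.2700, K−S=0.0000, hold=18.6066 ⇒ V=18.6066 continue  boundary S*=-

price = 18.6066
boundary = - - - 48.1479 61.4858
tree:
18.6066
26.5249 9.4082
36.5342 14.9711 2.8562
48.1721 23.2399 5.2563 0.0000
58.6167 34.8342 9.6731 0.0000 0.0000
66.7956 48.1721 17.8013 0.0000 0.0000 0.0000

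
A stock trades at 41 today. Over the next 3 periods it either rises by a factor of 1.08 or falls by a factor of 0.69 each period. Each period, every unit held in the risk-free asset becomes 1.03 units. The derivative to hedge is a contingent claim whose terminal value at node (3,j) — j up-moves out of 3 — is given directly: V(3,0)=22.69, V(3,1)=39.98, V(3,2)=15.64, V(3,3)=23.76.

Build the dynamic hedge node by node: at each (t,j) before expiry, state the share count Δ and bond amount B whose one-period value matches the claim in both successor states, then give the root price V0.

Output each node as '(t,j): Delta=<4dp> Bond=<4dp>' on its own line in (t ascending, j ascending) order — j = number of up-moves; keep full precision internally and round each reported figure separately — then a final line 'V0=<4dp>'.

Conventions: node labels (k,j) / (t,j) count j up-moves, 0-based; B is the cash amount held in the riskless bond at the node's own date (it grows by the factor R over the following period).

Arbitrage-free pricing uses the up-move probability p* = (R−d)/(u−d) = 0.8718, discounting each step at R = 1.03.
Terminal payoffs: V(3,0)=22.6900, V(3,1)=39.9800, V(3,2)=15.6400, V(3,3)=23.7600
(2,0): S=19.5201. Δ = (V_up−V_dn)/(S_up−S_dn) = (39.9800−22.6900)/(21.0817−13.4689) = 2.2712. V = [p*·39.9800 + (1−p*)·22.6900]/1.03 = 36.6634. B = V − Δ·S = -7.6699.
(2,1): S=30.5532. Δ = (V_up−V_dn)/(S_up−S_dn) = (15.6400−39.9800)/(32.9975−21.0817) = -2.0427. V = [p*·15.6400 + (1−p*)·39.9800]/1.03 = 18.2141. B = V − Δ·S = 80.6243.
(2,2): S=47.8224. Δ = (V_up−V_dn)/(S_up−S_dn) = (23.7600−15.6400)/(51.6482−32.9975) = 0.4354. V = [p*·23.7600 + (1−p*)·15.6400]/1.03 = 22.0573. B = V − Δ·S = 1.2367.
(1,0): S=28.2900. Δ = (V_up−V_dn)/(S_up−S_dn) = (18.2141−36.6634)/(30.5532−19.5201) = -1.6722. V = [p*·18.2141 + (1−p*)·36.6634]/1.03 = 19.9800. B = V − Δ·S = 67.2860.
(1,1): S=44.2800. Δ = (V_up−V_dn)/(S_up−S_dn) = (22.0573−18.2141)/(47.8224−30.5532) = 0.2225. V = [p*·22.0573 + (1−p*)·18.2141]/1.03 = 20.9364. B = V − Δ·S = 11.0822.
(0,0): S=41.0000. Δ = (V_up−V_dn)/(S_up−S_dn) = (20.9364−19.9800)/(44.2800−28.2900) = 0.0598. V = [p*·20.9364 + (1−p*)·19.9800]/1.03 = 20.2076. B = V − Δ·S = 17.7551.
Sanity check at the root: Δ(0,0)·S0 + B(0,0) reproduces V0 = 20.2076.

(0,0): Delta=0.0598 Bond=17.7551
(1,0): Delta=-1.6722 Bond=67.2860
(1,1): Delta=0.2225 Bond=11.0822
(2,0): Delta=2.2712 Bond=-7.6699
(2,1): Delta=-2.0427 Bond=80.6243
(2,2): Delta=0.4354 Bond=1.2367
V0=20.2076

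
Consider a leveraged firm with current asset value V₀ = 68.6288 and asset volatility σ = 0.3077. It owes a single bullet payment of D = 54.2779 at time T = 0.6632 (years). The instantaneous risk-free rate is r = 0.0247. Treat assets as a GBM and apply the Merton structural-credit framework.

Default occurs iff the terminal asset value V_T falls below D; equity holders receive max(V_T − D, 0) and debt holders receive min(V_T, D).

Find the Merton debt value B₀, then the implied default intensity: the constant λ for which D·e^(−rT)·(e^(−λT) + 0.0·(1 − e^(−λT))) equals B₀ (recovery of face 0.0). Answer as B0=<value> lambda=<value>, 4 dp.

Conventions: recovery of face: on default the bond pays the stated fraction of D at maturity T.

B0=52.1422 lambda=0.0358

Work the structural quantities from V₀ = 68.6288 against face 54.2779:
d₁ = [ln(V₀/D) + (r + σ²/2)T] / (σ√T)
   = [ln(68.6288/54.2779) + (0.0247 + 0.5·0.3077²)·0.6632] / (0.3077·√0.6632)
   = [0.234595 + 0.047777] / 0.250582 = 1.126864
d₂ = d₁ − σ√T = 1.126864 − 0.250582 = 0.876282
N(d₁) = 0.870100,  N(d₂) = 0.809562,  e^(−rT) = 0.983752
E₀ = V₀·N(d₁) − D·e^(−rT)·N(d₂)
   = 68.6288·0.870100 − 54.2779·0.983752·0.809562 = 16.486554
B₀ = V₀ − E₀ = 68.6288 − 16.486554 = 52.142246
e^(−λT) = (B₀·e^(rT)/D − 0)/(1 − 0) = (52.1422·1.016516/54.2779 − 0)/1 = 0.97651858
λ = −ln(0.97651858)/0.6632 = 0.035829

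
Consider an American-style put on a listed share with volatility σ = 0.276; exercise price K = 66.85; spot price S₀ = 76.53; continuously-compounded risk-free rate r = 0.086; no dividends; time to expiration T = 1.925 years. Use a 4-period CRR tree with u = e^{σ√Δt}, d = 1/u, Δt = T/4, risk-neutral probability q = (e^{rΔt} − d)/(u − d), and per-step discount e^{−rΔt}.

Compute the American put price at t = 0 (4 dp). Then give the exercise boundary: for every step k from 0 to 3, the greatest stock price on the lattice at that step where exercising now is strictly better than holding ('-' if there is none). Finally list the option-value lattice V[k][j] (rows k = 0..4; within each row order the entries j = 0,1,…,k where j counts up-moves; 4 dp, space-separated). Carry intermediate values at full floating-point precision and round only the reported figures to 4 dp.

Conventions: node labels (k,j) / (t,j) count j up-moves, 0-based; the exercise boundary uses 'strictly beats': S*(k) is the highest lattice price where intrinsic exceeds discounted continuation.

Δt=0.48125  u=1.21103  d=0.82575  q=0.56196  discount=0.95946
step 4 (expiry): payoffs max(K−S,0) = 31.2689 14.6674 0.0000 0.0000 0.0000
step 3: (k=3,j=0): S=43.0896, K−S=23.7604, hold=21.0501 ⇒ V=23.7604 exercise | (k=3,j=1): S=63.1944, K−S=3.6556, hold=6.1645 ⇒ V=6.1645 continue | (k=3,j=2): S=92.6798, K−S=0.0000, hold=0.0000 ⇒ V=0.0000 continue | (k=3,j=3): S=135.9225, K−S=0.0000, hold=0.0000 ⇒ V=0.0000 continue  boundary S*=43.0896
step 2: (k=2,j=0): S=52.1826, K−S=14.6674, hold=13.3099 ⇒ V=14.6674 exercise | (k=2,j=1): S=76.5300, K−S=0.0000, hold=2.5909 ⇒ V=2.5909 continue | (k=2,j=2): S=112.2375, K−S=0.0000, hold=0.0000 ⇒ V=0.0000 continue  boundary S*=52.1826
step 1: (k=1,j=0): S=63.1944, K−S=3.6556, hold=7.5614 ⇒ V=7.5614 continue | (k=1,j=1): S=92.6798, K−S=0.0000, hold=1.0889 ⇒ V=1.0889 continue  boundary S*=-
step 0: (k=0,j=0): S=76.5300, K−S=0.0000, hold=3.7651 ⇒ V=3.7651 continue  boundary S*=-

price = 3.7651
boundary = - - 52.1826 43.0896
tree:
3.7651
7.5614 1.0889
14.6674 2.5909 0.0000
23.7604 6.1645 0.0000 0.0000
31.2689 14.6674 0.0000 0.0000 0.0000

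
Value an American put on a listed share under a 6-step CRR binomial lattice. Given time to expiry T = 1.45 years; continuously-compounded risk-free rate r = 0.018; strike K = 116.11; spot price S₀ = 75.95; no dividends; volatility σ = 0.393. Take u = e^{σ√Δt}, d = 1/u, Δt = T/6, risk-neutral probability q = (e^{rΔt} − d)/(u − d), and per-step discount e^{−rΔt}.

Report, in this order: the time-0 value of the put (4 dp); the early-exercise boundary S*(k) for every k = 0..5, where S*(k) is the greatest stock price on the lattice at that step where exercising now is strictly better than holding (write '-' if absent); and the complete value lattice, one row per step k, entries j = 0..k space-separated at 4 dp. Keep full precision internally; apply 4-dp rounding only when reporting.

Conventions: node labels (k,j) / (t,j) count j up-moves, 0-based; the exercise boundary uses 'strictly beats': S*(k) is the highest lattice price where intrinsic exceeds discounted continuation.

price = 42.8208
boundary = - - 51.6082 62.6071 75.9500 92.1366
tree:
42.8208
53.5953 30.7305
64.5018 41.4533 18.5863
73.5684 53.5029 27.8717 7.9947
81.0421 64.5018 40.1600 13.8853 1.2395
87.2028 73.5684 53.5029 23.9734 2.3186 0.0000
92.2813 81.0421 64.5018 40.1600 4.3370 0.0000 0.0000

params: Δt=0.24167 u=1.21312 d=0.82432 q=0.46306 e^(-rΔt)=0.99566
t_6 payoffs: 92.2813 81.0421 64.5018 40.1600 4.3370 0.0000 0.0000
t_5: node(5,0) S=28.9072 payoff=87.2028 vs cont=86.6989 → 87.2028 [stop]  node(5,1) S=42.5416 payoff=73.5684 vs cont=73.0644 → 73.5684 [stop]  node(5,2) S=62.6071 payoff=53.5029 vs cont=52.9990 → 53.5029 [stop]  node(5,3) S=92.1366 payoff=23.9734 vs cont=23.4694 → 23.9734 [stop]  node(5,4) S=135.5942 payoff=0.0000 vs cont=2.3186 → 2.3186 [wait]  node(5,5) S=199.5493 payoff=0.0000 vs cont=0.0000 → 0.0000 [wait]  ⇒ S*(5)=92.1366
t_4: node(4,0) S=35.0679 payoff=81.0421 vs cont=80.5381 → 81.0421 [stop]  node(4,1) S=51.6082 payoff=64.5018 vs cont=63.9978 → 64.5018 [stop]  node(4,2) S=75.9500 payoff=40.1600 vs cont=39.6560 → 40.1600 [stop]  node(4,3) S=111.7730 payoff=4.3370 vs cont=13.8853 → 13.8853 [wait]  node(4,4) S=164.4924 payoff=0.0000 vs cont=1.2395 → 1.2395 [wait]  ⇒ S*(4)=75.9500
t_3: node(3,0) S=42.5416 payoff=73.5684 vs cont=73.0644 → 73.5684 [stop]  node(3,1) S=62.6071 payoff=53.5029 vs cont=52.9990 → 53.5029 [stop]  node(3,2) S=92.1366 payoff=23.9734 vs cont=27.8717 → 27.8717 [wait]  node(3,3) S=135.5942 payoff=0.0000 vs cont=7.9947 → 7.9947 [wait]  ⇒ S*(3)=62.6071
t_2: node(2,0) S=51.6082 payoff=64.5018 vs cont=63.9978 → 64.5018 [stop]  node(2,1) S=75.9500 payoff=40.1600 vs cont=41.4533 → 41.4533 [wait]  node(2,2) S=111.7730 payoff=4.3370 vs cont=18.5863 → 18.5863 [wait]  ⇒ S*(2)=51.6082
t_1: node(1,0) S=62.6071 payoff=53.5029 vs cont=53.5953 → 53.5953 [wait]  node(1,1) S=92.1366 payoff=23.9734 vs cont=30.7305 → 30.7305 [wait]  ⇒ S*(1)=-
t_0: node(0,0) S=75.9500 payoff=40.1600 vs cont=42.8208 → 42.8208 [wait]  ⇒ S*(0)=-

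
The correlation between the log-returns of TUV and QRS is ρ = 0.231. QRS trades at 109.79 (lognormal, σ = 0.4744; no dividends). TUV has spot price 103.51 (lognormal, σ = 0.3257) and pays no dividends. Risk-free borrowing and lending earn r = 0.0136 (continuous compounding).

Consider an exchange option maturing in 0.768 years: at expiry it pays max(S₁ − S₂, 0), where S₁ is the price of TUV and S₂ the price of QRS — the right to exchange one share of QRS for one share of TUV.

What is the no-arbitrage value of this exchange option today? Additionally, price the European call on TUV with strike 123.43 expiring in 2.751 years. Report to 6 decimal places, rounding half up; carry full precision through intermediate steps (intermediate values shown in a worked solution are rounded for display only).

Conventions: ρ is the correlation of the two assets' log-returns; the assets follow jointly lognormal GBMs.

exchange price = 15.867462
price(TUV call K=123.43) = 16.738689

σ_eff = √(σ₁² + σ₂² − 2ρσ₁σ₂) = √(0.3257² + 0.4744² − 2·0.231·0.3257·0.4744) = 0.509658
d₁ = (ln(S₁/S₂) + (q₂ − q₁ + σ_eff²/2)T) / (σ_eff√T) = (ln(103.51/109.79) + (0.0 − 0.0 + 0.129876)·0.768) / 0.446642 = 0.091445
d₂ = d₁ − σ_eff√T = 0.091445 − 0.446642 = -0.355197
N(d₁) = 0.536431,  N(d₂) = 0.361221
V = S₁·e^{−q₁T}·N(d₁) − S₂·e^{−q₂T}·N(d₂) = 55.525930 − 39.658468 = 15.867462
[vanilla: TUV call K=123.43]
σ√T = 0.3257·√2.751 = 0.540211
d₁ = (ln(S/K) + (r+σ²/2)T) / (σ√T) = (ln(103.51/123.43) + (0.0136+0.3257²/2)·2.751) / 0.540211 = (-0.176006 + 0.183327) / 0.540211 = 0.013553
d₂ = d₁ − σ√T = 0.013553 − 0.540211 = -0.526658
e^{−rT} = 0.963278
N(d₁) = 0.505407,  N(d₂) = 0.299216
price = S·N(d₁) − K·e^{−rT}·N(d₂) = 52.314638 − 35.575948 = 16.738689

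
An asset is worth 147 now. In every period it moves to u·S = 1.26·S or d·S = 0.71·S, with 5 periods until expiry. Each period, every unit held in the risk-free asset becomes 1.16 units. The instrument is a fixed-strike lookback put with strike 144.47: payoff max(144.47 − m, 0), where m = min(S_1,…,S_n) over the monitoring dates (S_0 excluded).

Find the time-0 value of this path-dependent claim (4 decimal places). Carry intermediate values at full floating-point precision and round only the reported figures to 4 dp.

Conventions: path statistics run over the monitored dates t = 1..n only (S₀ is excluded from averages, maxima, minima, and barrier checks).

price = 6.3781

With p* = (R−d)/(u−d) = 0.8182, sum probability × payoff across the paths and divide by R^5.
Enumerate all 2^5 = 32 price paths (U = up ×1.26, D = down ×0.71); each path with k up-moves has probability p*^k·(1−p*)^(5−k).
DDDDD: m=26.5222, payoff=117.9478, prob=0.000199
UDDDD: m=47.0675, payoff=97.4025, prob=0.000894
DUDDD: m=47.0675, payoff=97.4025, prob=0.000894
UUDDD: m=83.5283, payoff=60.9417, prob=0.004024
DDUDD: m=47.0675, payoff=97.4025, prob=0.000894
UDUDD: m=83.5283, payoff=60.9417, prob=0.004024
DUUDD: m=83.5283, payoff=60.9417, prob=0.004024
UUUDD: m=148.2333, payoff=0.0000, prob=0.018106
DDDUD: m=47.0675, payoff=97.4025, prob=0.000894
UDDUD: m=83.5283, payoff=60.9417, prob=0.004024
DUDUD: m=83.5283, payoff=60.9417, prob=0.004024
UUDUD: m=148.2333, payoff=0.0000, prob=0.018106
DDUUD: m=74.1027, payoff=70.3673, prob=0.004024
UDUUD: m=131.5062, payoff=12.9638, prob=0.018106
DUUUD: m=104.3700, payoff=40.1000, prob=0.018106
UUUUD: m=185.2200, payoff=0.0000, prob=0.081477
DDDDU: m=37.3552, payoff=107.1148, prob=0.000894
UDDDU: m=66.2923, payoff=78.1777, prob=0.004024
DUDDU: m=66.2923, payoff=78.1777, prob=0.004024
UUDDU: m=117.6454, payoff=26.8246, prob=0.018106
DDUDU: m=66.2923, payoff=78.1777, prob=0.004024
UDUDU: m=117.6454, payoff=26.8246, prob=0.018106
DUUDU: m=104.3700, payoff=40.1000, prob=0.018106
UUUDU: m=185.2200, payoff=0.0000, prob=0.081477
DDDUU: m=52.6129, payoff=91.8571, prob=0.004024
UDDUU: m=93.3694, payoff=51.1006, prob=0.018106
DUDUU: m=93.3694, payoff=51.1006, prob=0.018106
UUDUU: m=165.6978, payoff=0.0000, prob=0.081477
DDUUU: m=74.1027, payoff=70.3673, prob=0.018106
UDUUU: m=131.5062, payoff=12.9638, prob=0.081477
DUUUU: m=104.3700, payoff=40.1000, prob=0.081477
UUUUU: m=185.2200, payoff=0.0000, prob=0.366648
Price = Σ prob·payoff / R^5 = 13.396205 / 2.100342 = 6.3781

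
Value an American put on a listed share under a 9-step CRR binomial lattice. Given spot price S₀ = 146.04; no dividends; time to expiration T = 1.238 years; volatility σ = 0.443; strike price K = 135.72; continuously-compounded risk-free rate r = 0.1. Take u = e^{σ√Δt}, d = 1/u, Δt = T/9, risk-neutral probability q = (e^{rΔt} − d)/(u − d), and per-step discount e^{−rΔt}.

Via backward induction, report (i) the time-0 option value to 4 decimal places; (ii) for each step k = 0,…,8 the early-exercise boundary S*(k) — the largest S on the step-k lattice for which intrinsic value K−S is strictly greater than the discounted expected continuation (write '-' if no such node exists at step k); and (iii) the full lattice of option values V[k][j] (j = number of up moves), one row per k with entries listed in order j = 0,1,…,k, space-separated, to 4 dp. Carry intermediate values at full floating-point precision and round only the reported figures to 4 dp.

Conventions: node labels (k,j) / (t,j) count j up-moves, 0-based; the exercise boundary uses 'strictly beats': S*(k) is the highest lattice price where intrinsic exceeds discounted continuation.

Δt=0.13756, u=1.17857, d=0.84849, q=0.50098, disc=e^(-rΔt)=0.98634
k=9 terminal: V=max(K-S,0) → 102.4331 89.4836 71.4964 46.5117 11.8071 0.0000 0.0000 0.0000 0.0000 0.0000
k=8: j=0 S=39.2309 intr=96.4891 cont=94.6350 V=96.4891[EX]; j=1 S=54.4928 intr=81.2272 cont=79.3731 V=81.2272[EX]; j=2 S=75.6920 intr=60.0280 cont=58.1739 V=60.0280[EX]; j=3 S=105.1383 intr=30.5817 cont=28.7276 V=30.5817[EX]; j=4 S=146.0400 intr=0.0000 cont=5.8115 V=5.8115[hold]; j=5 S=202.8536 intr=0.0000 cont=0.0000 V=0.0000[hold]; j=6 S=281.7692 intr=0.0000 cont=0.0000 V=0.0000[hold]; j=7 S=391.3853 intr=0.0000 cont=0.0000 V=0.0000[hold]; j=8 S=543.6450 intr=0.0000 cont=0.0000 V=0.0000[hold]  S*(8)=105.1383
k=7: j=0 S=46.2364 intr=89.4836 cont=87.6295 V=89.4836[EX]; j=1 S=64.2236 intr=71.4964 cont=69.6423 V=71.4964[EX]; j=2 S=89.2083 intr=46.5117 cont=44.6575 V=46.5117[EX]; j=3 S=123.9129 intr=11.8071 cont=17.9241 V=17.9241[hold]; j=4 S=172.1184 intr=0.0000 cont=2.8605 V=2.8605[hold]; j=5 S=239.0772 intr=0.0000 cont=0.0000 V=0.0000[hold]; j=6 S=332.0848 intr=0.0000 cont=0.0000 V=0.0000[hold]; j=7 S=461.2750 intr=0.0000 cont=0.0000 V=0.0000[hold]  S*(7)=89.2083
k=6: j=0 S=54.4928 intr=81.2272 cont=79.3731 V=81.2272[EX]; j=1 S=75.6920 intr=60.0280 cont=58.1739 V=60.0280[EX]; j=2 S=105.1383 intr=30.5817 cont=31.7502 V=31.7502[hold]; j=3 S=146.0400 intr=0.0000 cont=10.2358 V=10.2358[hold]; j=4 S=202.8536 intr=0.0000 cont=1.4079 V=1.4079[hold]; j=5 S=281.7692 intr=0.0000 cont=0.0000 V=0.0000[hold]; j=6 S=391.3853 intr=0.0000 cont=0.0000 V=0.0000[hold]  S*(6)=75.6920
k=5: j=0 S=64.2236 intr=71.4964 cont=69.6423 V=71.4964[EX]; j=1 S=89.2083 intr=46.5117 cont=45.2349 V=46.5117[EX]; j=2 S=123.9129 intr=11.8071 cont=20.6855 V=20.6855[hold]; j=3 S=172.1184 intr=0.0000 cont=5.7338 V=5.7338[hold]; j=4 S=239.0772 intr=0.0000 cont=0.6930 V=0.6930[hold]; j=5 S=332.0848 intr=0.0000 cont=0.0000 V=0.0000[hold]  S*(5)=89.2083
k=4: j=0 S=75.6920 intr=60.0280 cont=58.1739 V=60.0280[EX]; j=1 S=105.1383 intr=30.5817 cont=33.1147 V=33.1147[hold]; j=2 S=146.0400 intr=0.0000 cont=13.0148 V=13.0148[hold]; j=3 S=202.8536 intr=0.0000 cont=3.1647 V=3.1647[hold]; j=4 S=281.7692 intr=0.0000 cont=0.3411 V=0.3411[hold]  S*(4)=75.6920
k=3: j=0 S=89.2083 intr=46.5117 cont=45.9091 V=46.5117[EX]; j=1 S=123.9129 intr=11.8071 cont=22.7302 V=22.7302[hold]; j=2 S=172.1184 intr=0.0000 cont=7.9697 V=7.9697[hold]; j=3 S=239.0772 intr=0.0000 cont=1.7262 V=1.7262[hold]  S*(3)=89.2083
k=2: j=0 S=105.1383 intr=30.5817 cont=34.1251 V=34.1251[hold]; j=1 S=146.0400 intr=0.0000 cont=15.1260 V=15.1260[hold]; j=2 S=202.8536 intr=0.0000 cont=4.7757 V=4.7757[hold]  S*(2)=-
k=1: j=0 S=123.9129 intr=11.8071 cont=24.2708 V=24.2708[hold]; j=1 S=172.1184 intr=0.0000 cont=9.8049 V=9.8049[hold]  S*(1)=-
k=0: j=0 S=146.0400 intr=0.0000 cont=16.7912 V=16.7912[hold]  S*(0)=-

price = 16.7912
boundary = - - - 89.2083 75.6920 89.2083 75.6920 89.2083 105.1383
tree:
16.7912
24.2708 9.8049
34.1251 15.1260 4.7757
46.5117 22.7302 7.9697 1.7262
60.0280 33.1147 13.0148 3.1647 0.3411
71.4964 46.5117 20.6855 5.7338 0.6930 0.0000
81.2272 60.0280 31.7502 10.2358 1.4079 0.0000 0.0000
89.4836 71.4964 46.5117 17.9241 2.8605 0.0000 0.0000 0.0000
96.4891 81.2272 60.0280 30.5817 5.8115 0.0000 0.0000 0.0000 0.0000
102.4331 89.4836 71.4964 46.5117 11.8071 0.0000 0.0000 0.0000 0.0000 0.0000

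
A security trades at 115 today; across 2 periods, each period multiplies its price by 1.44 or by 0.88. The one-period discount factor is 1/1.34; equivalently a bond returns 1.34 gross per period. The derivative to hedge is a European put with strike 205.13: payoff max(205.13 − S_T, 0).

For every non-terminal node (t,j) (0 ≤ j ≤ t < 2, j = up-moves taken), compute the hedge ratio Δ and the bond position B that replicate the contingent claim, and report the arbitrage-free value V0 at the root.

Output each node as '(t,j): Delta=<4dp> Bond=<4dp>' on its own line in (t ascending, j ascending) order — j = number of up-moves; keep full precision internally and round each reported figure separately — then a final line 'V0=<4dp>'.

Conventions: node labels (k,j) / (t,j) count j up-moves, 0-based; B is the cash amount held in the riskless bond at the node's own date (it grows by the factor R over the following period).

(0,0): Delta=-0.6827 Bond=90.2773
(1,0): Delta=-1.0000 Bond=153.0821
(1,1): Delta=-0.6405 Bond=113.9910
V0=11.7665

Risk-neutral probability p* = (R−d)/(u−d) = (1.34−0.88)/(1.44−0.88) = 0.8214.
Terminal payoffs: V(2,0)=116.0740, V(2,1)=59.4020, V(2,2)=0.0000
(1,0): S=101.2000. Δ = (V_up−V_dn)/(S_up−S_dn) = (59.4020−116.0740)/(145.7280−89.0560) = -1.0000. V = [p*·59.4020 + (1−p*)·116.0740]/1.34 = 51.8821. B = V − Δ·S = 153.0821.
(1,1): S=165.6000. Δ = (V_up−V_dn)/(S_up−S_dn) = (0.0000−59.4020)/(238.4640−145.7280) = -0.6405. V = [p*·0.0000 + (1−p*)·59.4020]/1.34 = 7.9160. B = V − Δ·S = 113.9910.
(0,0): S=115.0000. Δ = (V_up−V_dn)/(S_up−S_dn) = (7.9160−51.8821)/(165.6000−101.2000) = -0.6827. V = [p*·7.9160 + (1−p*)·51.8821]/1.34 = 11.7665. B = V − Δ·S = 90.2773.
Verification: the root portfolio costs Δ(0,0)·S0 + B(0,0) = 11.7665, matching V0.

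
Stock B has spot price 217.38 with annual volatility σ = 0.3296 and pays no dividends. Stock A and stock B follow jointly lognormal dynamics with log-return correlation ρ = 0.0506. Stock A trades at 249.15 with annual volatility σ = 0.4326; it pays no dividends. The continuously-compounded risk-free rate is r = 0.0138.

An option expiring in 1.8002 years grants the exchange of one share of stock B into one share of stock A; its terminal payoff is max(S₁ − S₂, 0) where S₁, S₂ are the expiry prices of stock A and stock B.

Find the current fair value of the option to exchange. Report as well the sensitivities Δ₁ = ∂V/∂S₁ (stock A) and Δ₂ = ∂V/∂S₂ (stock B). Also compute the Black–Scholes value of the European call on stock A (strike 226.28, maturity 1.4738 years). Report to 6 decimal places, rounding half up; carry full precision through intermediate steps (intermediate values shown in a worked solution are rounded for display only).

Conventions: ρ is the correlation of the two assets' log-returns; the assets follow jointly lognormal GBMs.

exchange price = 81.877927
Δ1 = 0.707986
Δ2 = -0.434800
price(stock A call K=226.28) = 63.647989

σ_eff = √(σ₁² + σ₂² − 2ρσ₁σ₂) = √(0.4326² + 0.3296² − 2·0.0506·0.4326·0.3296) = 0.530424
d₁ = (ln(S₁/S₂) + (q₂ − q₁ + σ_eff²/2)T) / (σ_eff√T) = (ln(249.15/217.38) + (0.0 − 0.0 + 0.140675)·1.8002) / 0.711678 = 0.547510
d₂ = d₁ − σ_eff√T = 0.547510 − 0.711678 = -0.164168
N(d₁) = 0.707986,  N(d₂) = 0.434800
V = S₁·e^{−q₁T}·N(d₁) − S₂·e^{−q₂T}·N(d₂) = 176.394669 − 94.516742 = 81.877927
Δ₁ = e^{−q₁T}·N(d₁) = 0.707986;  Δ₂ = −e^{−q₂T}·N(d₂) = -0.434800
[vanilla: stock A call K=226.28]
σ√T = 0.4326·√1.4738 = 0.525177
d₁ = (ln(S/K) + (r+σ²/2)T) / (σ√T) = (ln(249.15/226.28) + (0.0138+0.4326²/2)·1.4738) / 0.525177 = (0.096282 + 0.158244) / 0.525177 = 0.484648
d₂ = d₁ − σ√T = 0.484648 − 0.525177 = -0.040529
e^{−rT} = 0.979867
N(d₁) = 0.686037,  N(d₂) = 0.483836
price = S·N(d₁) − K·e^{−rT}·N(d₂) = 170.926087 − 107.278098 = 63.647989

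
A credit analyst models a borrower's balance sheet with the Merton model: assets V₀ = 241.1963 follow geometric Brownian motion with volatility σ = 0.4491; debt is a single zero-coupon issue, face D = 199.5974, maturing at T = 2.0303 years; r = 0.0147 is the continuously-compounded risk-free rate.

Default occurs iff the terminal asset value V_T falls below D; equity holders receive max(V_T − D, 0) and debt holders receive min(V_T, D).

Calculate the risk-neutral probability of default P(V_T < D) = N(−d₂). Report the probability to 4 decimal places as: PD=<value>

PD=0.4910

Apply the equity-as-call identities (strike 199.5974, horizon 2.0303 years):
d₁ = [ln(V₀/D) + (r + σ²/2)T] / (σ√T)
   = [ln(241.1963/199.5974) + (0.0147 + 0.5·0.4491²)·2.0303] / (0.4491·√2.0303)
   = [0.189309 + 0.234592] / 0.639916 = 0.662431
d₂ = d₁ − σ√T = 0.662431 − 0.639916 = 0.022515
risk-neutral PD = N(−d₂) = N(-0.022515) = 0.491019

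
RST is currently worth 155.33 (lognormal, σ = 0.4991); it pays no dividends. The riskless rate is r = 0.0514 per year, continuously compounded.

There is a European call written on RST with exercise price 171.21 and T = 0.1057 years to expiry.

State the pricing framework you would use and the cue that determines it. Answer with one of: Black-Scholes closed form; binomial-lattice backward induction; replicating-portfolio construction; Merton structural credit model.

framework: Black-Scholes closed form

Key observation: a European-exercise option on RST struck at 171.21 — a GBM underlying with constant parameters — admits an analytic price: the data contain no early exercise, no discrete tree, no debt structure.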